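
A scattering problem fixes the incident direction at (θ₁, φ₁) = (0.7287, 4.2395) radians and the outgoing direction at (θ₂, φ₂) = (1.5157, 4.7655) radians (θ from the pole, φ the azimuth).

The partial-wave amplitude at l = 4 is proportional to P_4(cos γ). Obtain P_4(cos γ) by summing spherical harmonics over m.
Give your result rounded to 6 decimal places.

Term-by-term m-sum for l=4 (normalisation 4π/9 = 1.396263):
  term(m=-4) = -0.019454-0.032960i   from Y*(Ω₁)=-0.027434-0.082575i, Y(Ω₂)=+0.429964-0.092743i
  term(m=-3) = -0.000136-0.018918i   from Y*(Ω₁)=+0.272543+0.041785i, Y(Ω₂)=-0.010886-0.067745i
  term(m=-2) = -0.069530+0.121777i   from Y*(Ω₁)=-0.251355+0.348373i, Y(Ω₂)=+0.324589-0.034609i
  term(m=-1) = -0.014112+0.008193i   from Y*(Ω₁)=-0.095916-0.187480i, Y(Ω₂)=-0.004113-0.077377i
  term(m=+0) = -0.092954-0.000000i   from Y*(Ω₁)=-0.302027-0.000000i, Y(Ω₂)=+0.307767+0.000000i
  term(m=+1) = -0.014112-0.008193i   from Y*(Ω₁)=+0.095916-0.187480i, Y(Ω₂)=+0.004113-0.077377i
  term(m=+2) = -0.069530-0.121777i   from Y*(Ω₁)=-0.251355-0.348373i, Y(Ω₂)=+0.324589+0.034609i
  term(m=+3) = -0.000136+0.018918i   from Y*(Ω₁)=-0.272543+0.041785i, Y(Ω₂)=+0.010886-0.067745i
  term(m=+4) = -0.019454+0.032960i   from Y*(Ω₁)=-0.027434+0.082575i, Y(Ω₂)=+0.429964+0.092743i
Σ over m = -0.299419-0.000000i; ×(4π/9) → -0.418068-0.000000i. Real part: -0.418068

-0.418068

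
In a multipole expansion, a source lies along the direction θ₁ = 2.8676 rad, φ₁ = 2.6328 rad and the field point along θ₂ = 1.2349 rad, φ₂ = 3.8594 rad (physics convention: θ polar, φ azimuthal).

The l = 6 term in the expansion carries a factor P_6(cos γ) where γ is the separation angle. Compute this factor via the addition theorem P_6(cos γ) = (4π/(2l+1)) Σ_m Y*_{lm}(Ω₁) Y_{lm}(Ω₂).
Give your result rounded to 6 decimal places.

Addition theorem: P_6(cos γ) = (4π/13) Σ_m Y*_{lm}(Ω₁) Y_{lm}(Ω₂), m = −6…6:
  term(m=-6) = +0.000031-0.000057i   from Y*(Ω₁)=-0.000189-0.000017i, Y(Ω₂)=-0.134971+0.314366i
  term(m=-5) = -0.000956-0.000145i   from Y*(Ω₁)=-0.001931-0.001315i, Y(Ω₂)=+0.373026-0.179018i
  term(m=-4) = +0.000187+0.000954i   from Y*(Ω₁)=-0.007875-0.015721i, Y(Ω₂)=-0.053298-0.014772i
  term(m=-3) = -0.025026+0.014941i   from Y*(Ω₁)=+0.003969-0.089287i, Y(Ω₂)=-0.179436-0.272315i
  term(m=-2) = +0.038322+0.031525i   from Y*(Ω₁)=+0.158646-0.256903i, Y(Ω₂)=-0.022149+0.162845i
  term(m=-1) = -0.054799+0.152870i   from Y*(Ω₁)=+0.519326-0.289667i, Y(Ω₂)=-0.205708+0.179624i
  term(m=+0) = +0.068001+0.000000i   from Y*(Ω₁)=+0.358264-0.000000i, Y(Ω₂)=+0.189808+0.000000i
  term(m=+1) = -0.054799-0.152870i   from Y*(Ω₁)=-0.519326-0.289667i, Y(Ω₂)=+0.205708+0.179624i
  term(m=+2) = +0.038322-0.031525i   from Y*(Ω₁)=+0.158646+0.256903i, Y(Ω₂)=-0.022149-0.162845i
  term(m=+3) = -0.025026-0.014941i   from Y*(Ω₁)=-0.003969-0.089287i, Y(Ω₂)=+0.179436-0.272315i
  term(m=+4) = +0.000187-0.000954i   from Y*(Ω₁)=-0.007875+0.015721i, Y(Ω₂)=-0.053298+0.014772i
  term(m=+5) = -0.000956+0.000145i   from Y*(Ω₁)=+0.001931-0.001315i, Y(Ω₂)=-0.373026-0.179018i
  term(m=+6) = +0.000031+0.000057i   from Y*(Ω₁)=-0.000189+0.000017i, Y(Ω₂)=-0.134971-0.314366i
Total Σ_m = -0.016480+0.000000i. Multiply by 0.966644: -0.015931+0.000000i. P_6(cos γ) = -0.015931

-0.015931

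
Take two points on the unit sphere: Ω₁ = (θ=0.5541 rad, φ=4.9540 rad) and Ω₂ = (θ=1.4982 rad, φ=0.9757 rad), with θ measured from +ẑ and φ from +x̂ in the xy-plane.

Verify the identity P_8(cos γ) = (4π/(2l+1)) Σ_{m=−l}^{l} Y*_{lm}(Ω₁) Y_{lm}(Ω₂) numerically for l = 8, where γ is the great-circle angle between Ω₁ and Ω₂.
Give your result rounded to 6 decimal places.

-0.224626

Summing Y*_{l m}(θ₁,φ₁)·Y_{l m}(θ₂,φ₂) over m ∈ [−8, 8]; prefactor 4π/(2·8+1) = 0.739198:
  [-8]  conj(Y_{8,-8})(Ω₁) = -0.001073+0.002832i ; Y_{8,-8}(Ω₂) = +0.024407-0.504077i ; Δ = +0.001401+0.000610i
  [-7]  conj(Y_{8,-7})(Ω₁) = -0.019436-0.002353i ; Y_{8,-7}(Ω₂) = +0.125407-0.076322i ; Δ = -0.002617+0.001188i
  [-6]  conj(Y_{8,-6})(Ω₁) = -0.009505-0.078087i ; Y_{8,-6}(Ω₂) = -0.310345-0.141950i ; Δ = -0.008135+0.025583i
  [-5]  conj(Y_{8,-5})(Ω₁) = +0.204612-0.077657i ; Y_{8,-5}(Ω₂) = -0.028114-0.167688i ; Δ = -0.018775-0.032128i
  [-4]  conj(Y_{8,-4})(Ω₁) = +0.238538+0.345434i ; Y_{8,-4}(Ω₂) = -0.209640+0.199735i ; Δ = -0.119002-0.024772i
  [-3]  conj(Y_{8,-3})(Ω₁) = -0.329482+0.372020i ; Y_{8,-3}(Ω₂) = -0.175911-0.038321i ; Δ = +0.072216-0.052816i
  [-2]  conj(Y_{8,-2})(Ω₁) = -0.170812-0.089627i ; Y_{8,-2}(Ω₂) = +0.098967+0.247347i ; Δ = +0.005264-0.051120i
  [-1]  conj(Y_{8,-1})(Ω₁) = -0.079795+0.323809i ; Y_{8,-1}(Ω₂) = -0.103193+0.152435i ; Δ = -0.041126-0.045578i
  [+0]  conj(Y_{8,0})(Ω₁) = -0.317238-0.000000i ; Y_{8,0}(Ω₂) = +0.259529+0.000000i ; Δ = -0.082333-0.000000i
  [+1]  conj(Y_{8,1})(Ω₁) = +0.079795+0.323809i ; Y_{8,1}(Ω₂) = +0.103193+0.152435i ; Δ = -0.041126+0.045578i
  [+2]  conj(Y_{8,2})(Ω₁) = -0.170812+0.089627i ; Y_{8,2}(Ω₂) = +0.098967-0.247347i ; Δ = +0.005264+0.051120i
  [+3]  conj(Y_{8,3})(Ω₁) = +0.329482+0.372020i ; Y_{8,3}(Ω₂) = +0.175911-0.038321i ; Δ = +0.072216+0.052816i
  [+4]  conj(Y_{8,4})(Ω₁) = +0.238538-0.345434i ; Y_{8,4}(Ω₂) = -0.209640-0.199735i ; Δ = -0.119002+0.024772i
  [+5]  conj(Y_{8,5})(Ω₁) = -0.204612-0.077657i ; Y_{8,5}(Ω₂) = +0.028114-0.167688i ; Δ = -0.018775+0.032128i
  [+6]  conj(Y_{8,6})(Ω₁) = -0.009505+0.078087i ; Y_{8,6}(Ω₂) = -0.310345+0.141950i ; Δ = -0.008135-0.025583i
  [+7]  conj(Y_{8,7})(Ω₁) = +0.019436-0.002353i ; Y_{8,7}(Ω₂) = -0.125407-0.076322i ; Δ = -0.002617-0.001188i
  [+8]  conj(Y_{8,8})(Ω₁) = -0.001073-0.002832i ; Y_{8,8}(Ω₂) = +0.024407+0.504077i ; Δ = +0.001401-0.000610i
Σ over m = -0.303878-0.000000i; ×(4π/17) → -0.224626-0.000000i. Real part: -0.224626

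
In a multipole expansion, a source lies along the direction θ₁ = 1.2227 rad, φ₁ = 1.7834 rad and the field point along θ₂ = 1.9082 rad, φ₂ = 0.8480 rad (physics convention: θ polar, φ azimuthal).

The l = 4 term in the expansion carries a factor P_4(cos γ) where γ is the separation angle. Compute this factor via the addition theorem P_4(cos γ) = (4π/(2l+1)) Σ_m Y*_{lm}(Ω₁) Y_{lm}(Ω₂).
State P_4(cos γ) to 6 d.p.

-0.138327

Term-by-term m-sum for l=4 (normalisation 4π/9 = 1.396263):
  [-4]  conj(Y_{4,-4})(Ω₁) = +0.227944+0.259693i ; Y_{4,-4}(Ω₂) = -0.339913+0.086942i ; Δ = -0.100059-0.068455i
  [-3]  conj(Y_{4,-3})(Ω₁) = +0.211172-0.284926i ; Y_{4,-3}(Ω₂) = +0.287806+0.195883i ; Δ = +0.116589-0.040638i
  [-2]  conj(Y_{4,-2})(Ω₁) = +0.049954+0.022621i ; Y_{4,-2}(Ω₂) = +0.008663+0.068828i ; Δ = -0.001124+0.003634i
  [-1]  conj(Y_{4,-1})(Ω₁) = +0.069955-0.324068i ; Y_{4,-1}(Ω₂) = +0.218275-0.247469i ; Δ = -0.064928-0.088048i
  [+0]  conj(Y_{4,0})(Ω₁) = -0.001778-0.000000i ; Y_{4,0}(Ω₂) = +0.014041+0.000000i ; Δ = -0.000025-0.000000i
  [+1]  conj(Y_{4,1})(Ω₁) = -0.069955-0.324068i ; Y_{4,1}(Ω₂) = -0.218275-0.247469i ; Δ = -0.064928+0.088048i
  [+2]  conj(Y_{4,2})(Ω₁) = +0.049954-0.022621i ; Y_{4,2}(Ω₂) = +0.008663-0.068828i ; Δ = -0.001124-0.003634i
  [+3]  conj(Y_{4,3})(Ω₁) = -0.211172-0.284926i ; Y_{4,3}(Ω₂) = -0.287806+0.195883i ; Δ = +0.116589+0.040638i
  [+4]  conj(Y_{4,4})(Ω₁) = +0.227944-0.259693i ; Y_{4,4}(Ω₂) = -0.339913-0.086942i ; Δ = -0.100059+0.068455i
Accumulated sum -0.099069-0.000000i; after 4π/(2l+1) scaling, -0.138327-0.000000i ⇒ P_4 = -0.138327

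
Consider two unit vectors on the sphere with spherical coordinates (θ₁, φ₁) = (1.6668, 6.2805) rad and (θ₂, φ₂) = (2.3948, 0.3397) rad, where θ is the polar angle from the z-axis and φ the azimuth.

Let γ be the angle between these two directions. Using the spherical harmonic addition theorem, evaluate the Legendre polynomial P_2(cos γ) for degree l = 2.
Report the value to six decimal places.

Term-by-term m-sum for l=2 (normalisation 4π/5 = 2.513274):
  m=-2: Y*=(0.382719, -0.002055)  Y=(0.138661, -0.111993)  product (0.052838, -0.043147)
  m=-1: Y*=(-0.073712, 0.000198)  Y=(-0.363115, 0.128325)  product (0.026741, -0.009531)
  m=+0: Y*=(-0.306698, -0.000000)  Y=(0.194187, 0.000000)  product (-0.059557, -0.000000)
  m=+1: Y*=(0.073712, 0.000198)  Y=(0.363115, 0.128325)  product (0.026741, 0.009531)
  m=+2: Y*=(0.382719, 0.002055)  Y=(0.138661, 0.111993)  product (0.052838, 0.043147)
Accumulated sum (0.099601, 0.000000); after 4π/(2l+1) scaling, (0.250325, 0.000000) ⇒ P_2 = 0.250325

0.250325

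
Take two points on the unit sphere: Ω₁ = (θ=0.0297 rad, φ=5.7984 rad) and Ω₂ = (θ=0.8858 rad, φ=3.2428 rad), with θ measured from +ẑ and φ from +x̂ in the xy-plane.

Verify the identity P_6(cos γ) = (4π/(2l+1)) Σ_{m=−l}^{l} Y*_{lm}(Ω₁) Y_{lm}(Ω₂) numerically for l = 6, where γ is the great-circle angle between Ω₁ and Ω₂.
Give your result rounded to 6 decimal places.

0.139009

Addition theorem: P_6(cos γ) = (4π/13) Σ_m Y*_{lm}(Ω₁) Y_{lm}(Ω₂), m = −6…6:
  m=-6: Y*=-0.00000 - 0.00000j  Y=0.08558 - 0.05946j  product -0.00000 + 0.00000j
  m=-5: Y*=-0.00000 - 0.00000j  Y=-0.25794 + 0.14294j  product 0.00000 + 0.00000j
  m=-4: Y*=-0.00000 - 0.00000j  Y=0.40139 - 0.17199j  product -0.00000 - 0.00000j
  m=-3: Y*=0.00002 - 0.00014j  Y=-0.25625 + 0.08029j  product 0.00001 + 0.00004j
  m=-2: Y*=0.00259 - 0.00378j  Y=-0.17560 + 0.03604j  product -0.00032 + 0.00076j
  m=-1: Y*=0.08621 - 0.04541j  Y=0.34560 - 0.03510j  product 0.02820 - 0.01872j
  m=+0: Y*=1.00771 + 0.00000j  Y=0.08736 + 0.00000j  product 0.08803 + 0.00000j
  m=+1: Y*=-0.08621 - 0.04541j  Y=-0.34560 - 0.03510j  product 0.02820 + 0.01872j
  m=+2: Y*=0.00259 + 0.00378j  Y=-0.17560 - 0.03604j  product -0.00032 - 0.00076j
  m=+3: Y*=-0.00002 - 0.00014j  Y=0.25625 + 0.08029j  product 0.00001 - 0.00004j
  m=+4: Y*=-0.00000 + 0.00000j  Y=0.40139 + 0.17199j  product -0.00000 + 0.00000j
  m=+5: Y*=0.00000 - 0.00000j  Y=0.25794 + 0.14294j  product 0.00000 - 0.00000j
  m=+6: Y*=-0.00000 + 0.00000j  Y=0.08558 + 0.05946j  product -0.00000 - 0.00000j
Accumulated sum 0.14381 + 0.00000j; after 4π/(2l+1) scaling, 0.13901 + 0.00000j ⇒ P_6 = 0.139009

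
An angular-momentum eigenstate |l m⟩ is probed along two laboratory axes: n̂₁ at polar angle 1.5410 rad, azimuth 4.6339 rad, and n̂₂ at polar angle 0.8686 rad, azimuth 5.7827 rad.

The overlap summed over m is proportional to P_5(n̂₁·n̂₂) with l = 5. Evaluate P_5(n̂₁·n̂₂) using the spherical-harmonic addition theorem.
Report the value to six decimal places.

0.334177

Term-by-term m-sum for l=5 (normalisation 4π/11 = 1.142397):
  [-5]  conj(Y_{5,-5})(Ω₁) = -0.177113-0.427896i ; Y_{5,-5}(Ω₂) = -0.096599+0.071797i ; Δ = +0.047830+0.028618i
  [-4]  conj(Y_{5,-4})(Ω₁) = +0.041515-0.013480i ; Y_{5,-4}(Ω₂) = -0.134572+0.292543i ; Δ = -0.001643+0.013959i
  [-3]  conj(Y_{5,-3})(Ω₁) = -0.079956-0.333266i ; Y_{5,-3}(Ω₂) = +0.029377+0.422984i ; Δ = +0.138618-0.043611i
  [-2]  conj(Y_{5,-2})(Ω₁) = +0.049693-0.007865i ; Y_{5,-2}(Ω₂) = +0.086577+0.135124i ; Δ = +0.005365+0.006034i
  [-1]  conj(Y_{5,-1})(Ω₁) = -0.024790-0.315193i ; Y_{5,-1}(Ω₂) = -0.254357-0.139116i ; Δ = -0.037543+0.083620i
  [+0]  conj(Y_{5,0})(Ω₁) = +0.052046-0.000000i ; Y_{5,0}(Ω₂) = -0.244603+0.000000i ; Δ = -0.012731+0.000000i
  [+1]  conj(Y_{5,1})(Ω₁) = +0.024790-0.315193i ; Y_{5,1}(Ω₂) = +0.254357-0.139116i ; Δ = -0.037543-0.083620i
  [+2]  conj(Y_{5,2})(Ω₁) = +0.049693+0.007865i ; Y_{5,2}(Ω₂) = +0.086577-0.135124i ; Δ = +0.005365-0.006034i
  [+3]  conj(Y_{5,3})(Ω₁) = +0.079956-0.333266i ; Y_{5,3}(Ω₂) = -0.029377+0.422984i ; Δ = +0.138618+0.043611i
  [+4]  conj(Y_{5,4})(Ω₁) = +0.041515+0.013480i ; Y_{5,4}(Ω₂) = -0.134572-0.292543i ; Δ = -0.001643-0.013959i
  [+5]  conj(Y_{5,5})(Ω₁) = +0.177113-0.427896i ; Y_{5,5}(Ω₂) = +0.096599+0.071797i ; Δ = +0.047830-0.028618i
Total Σ_m = +0.292523-0.000000i. Multiply by 1.142397: +0.334177-0.000000i. P_5(cos γ) = 0.334177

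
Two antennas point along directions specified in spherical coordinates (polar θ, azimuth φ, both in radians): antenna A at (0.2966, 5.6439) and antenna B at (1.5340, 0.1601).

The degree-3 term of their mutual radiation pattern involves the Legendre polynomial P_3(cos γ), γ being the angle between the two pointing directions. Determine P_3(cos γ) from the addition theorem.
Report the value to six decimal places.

-0.324155

Addition theorem: P_3(cos γ) = (4π/7) Σ_m Y*_{lm}(Ω₁) Y_{lm}(Ω₂), m = −3…3:
  m=-3: Y*=(-0.003543, -0.009795)  Y=(0.369267, -0.192385)  product (-0.003193, -0.002936)
  m=-2: Y*=(0.024052, -0.079949)  Y=(0.035638, -0.011818)  product (-0.000088, -0.003133)
  m=-1: Y*=(0.270836, -0.201349)  Y=(-0.316674, 0.051137)  product (-0.075470, 0.077612)
  m=+0: Y*=(0.561336, -0.000000)  Y=(-0.041092, 0.000000)  product (-0.023067, 0.000000)
  m=+1: Y*=(-0.270836, -0.201349)  Y=(0.316674, 0.051137)  product (-0.075470, -0.077612)
  m=+2: Y*=(0.024052, 0.079949)  Y=(0.035638, 0.011818)  product (-0.000088, 0.003133)
  m=+3: Y*=(0.003543, -0.009795)  Y=(-0.369267, -0.192385)  product (-0.003193, 0.002936)
Accumulated sum (-0.180568, -0.000000); after 4π/(2l+1) scaling, (-0.324155, -0.000000) ⇒ P_3 = -0.324155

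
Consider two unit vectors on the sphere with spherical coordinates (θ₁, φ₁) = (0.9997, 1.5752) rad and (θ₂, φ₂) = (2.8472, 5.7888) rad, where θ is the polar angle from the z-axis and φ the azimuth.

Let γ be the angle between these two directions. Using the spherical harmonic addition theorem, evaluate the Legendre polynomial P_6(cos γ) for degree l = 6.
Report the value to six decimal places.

0.081863

Expand P_6 via completeness: Σ_{m} conj(Y_{6,m}) at Ω₁ times Y_{6,m} at Ω₂ —
  m=-6: (-0.171239, -0.004526) × (-0.000284, 0.000050) = (0.000049, -0.000007)  (running Σ = (0.000049, -0.000007))
  m=-5: (-0.008394, 0.381176) × (0.002582, -0.002045) = (0.000758, 0.001002)  (running Σ = (0.000806, 0.000994))
  m=-4: (0.395705, 0.006971) × (-0.009079, 0.021075) = (-0.003739, 0.008276)  (running Σ = (-0.002933, 0.009271))
  m=-3: (0.000593, -0.044907) × (-0.009429, -0.107310) = (-0.004825, 0.000360)  (running Σ = (-0.007757, 0.009630))
  m=-2: (0.332415, 0.002928) × (0.183790, 0.279287) = (0.060277, 0.093377)  (running Σ = (0.052519, 0.103008))
  m=-1: (0.000782, -0.177691) × (-0.523931, -0.282417) = (-0.050593, 0.092877)  (running Σ = (0.001926, 0.195885))
  m=0: (0.289183, -0.000000) × (0.279530, 0.000000) = (0.080835, 0.000000)  (running Σ = (0.082762, 0.195885))
  m=1: (-0.000782, -0.177691) × (0.523931, -0.282417) = (-0.050593, -0.092877)  (running Σ = (0.032169, 0.103008))
  m=2: (0.332415, -0.002928) × (0.183790, -0.279287) = (0.060277, -0.093377)  (running Σ = (0.092446, 0.009630))
  m=3: (-0.000593, -0.044907) × (0.009429, -0.107310) = (-0.004825, -0.000360)  (running Σ = (0.087621, 0.009271))
  m=4: (0.395705, -0.006971) × (-0.009079, -0.021075) = (-0.003739, -0.008276)  (running Σ = (0.083882, 0.000994))
  m=5: (0.008394, 0.381176) × (-0.002582, -0.002045) = (0.000758, -0.001002)  (running Σ = (0.084639, -0.000007))
  m=6: (-0.171239, 0.004526) × (-0.000284, -0.000050) = (0.000049, 0.000007)  (running Σ = (0.084688, 0.000000))
Σ over m = (0.084688, 0.000000); ×(4π/13) → (0.081863, 0.000000). Real part: 0.081863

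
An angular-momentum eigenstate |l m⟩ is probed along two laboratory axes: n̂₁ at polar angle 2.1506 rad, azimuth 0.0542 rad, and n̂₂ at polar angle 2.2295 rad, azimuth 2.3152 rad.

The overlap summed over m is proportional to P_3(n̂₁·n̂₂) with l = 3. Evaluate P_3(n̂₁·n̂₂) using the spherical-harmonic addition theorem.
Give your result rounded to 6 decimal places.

0.127212

Addition theorem: P_3(cos γ) = (4π/7) Σ_m Y*_{lm}(Ω₁) Y_{lm}(Ω₂), m = −3…3:
  m=-3: Y*=+0.241051+0.039544i  Y=+0.162687-0.126893i  product +0.044234-0.024154i
  m=-2: Y*=-0.389549-0.042393i  Y=+0.032037-0.389869i  product -0.029008+0.150515i
  m=-1: Y*=+0.135186+0.007334i  Y=-0.151213-0.164149i  product -0.019238-0.023300i
  m=+0: Y*=+0.306519-0.000000i  Y=+0.257362+0.000000i  product +0.078886+0.000000i
  m=+1: Y*=-0.135186+0.007334i  Y=+0.151213-0.164149i  product -0.019238+0.023300i
  m=+2: Y*=-0.389549+0.042393i  Y=+0.032037+0.389869i  product -0.029008-0.150515i
  m=+3: Y*=-0.241051+0.039544i  Y=-0.162687-0.126893i  product +0.044234+0.024154i
Total Σ_m = +0.070863+0.000000i. Multiply by 1.795196: +0.127212+0.000000i. P_3(cos γ) = 0.127212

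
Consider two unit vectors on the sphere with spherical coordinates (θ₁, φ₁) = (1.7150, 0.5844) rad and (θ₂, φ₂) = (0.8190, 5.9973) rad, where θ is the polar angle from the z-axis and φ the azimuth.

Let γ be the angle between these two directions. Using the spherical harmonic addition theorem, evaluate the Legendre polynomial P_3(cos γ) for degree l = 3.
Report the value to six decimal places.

Summing Y*_{l m}(θ₁,φ₁)·Y_{l m}(θ₂,φ₂) over m ∈ [−3, 3]; prefactor 4π/(2·3+1) = 1.795196:
  term(m=-3) = (-0.056711, 0.033284)   from Y*(Ω₁)=(-0.073350, 0.397658), Y(Ω₂)=(0.106386, 0.122989)
  term(m=-2) = (0.009050, -0.052795)   from Y*(Ω₁)=(-0.056275, -0.132365), Y(Ω₂)=(0.313183, 0.201524)
  term(m=-1) = (-0.058139, -0.068953)   from Y*(Ω₁)=(-0.239205, -0.158229), Y(Ω₂)=(0.301711, 0.088684)
  term(m=+0) = (-0.026442, 0.000000)   from Y*(Ω₁)=(0.155344, -0.000000), Y(Ω₂)=(-0.170218, 0.000000)
  term(m=+1) = (-0.058139, 0.068953)   from Y*(Ω₁)=(0.239205, -0.158229), Y(Ω₂)=(-0.301711, 0.088684)
  term(m=+2) = (0.009050, 0.052795)   from Y*(Ω₁)=(-0.056275, 0.132365), Y(Ω₂)=(0.313183, -0.201524)
  term(m=+3) = (-0.056711, -0.033284)   from Y*(Ω₁)=(0.073350, 0.397658), Y(Ω₂)=(-0.106386, 0.122989)
Total Σ_m = (-0.238040, 0.000000). Multiply by 1.795196: (-0.427329, 0.000000). P_3(cos γ) = -0.427329

-0.427329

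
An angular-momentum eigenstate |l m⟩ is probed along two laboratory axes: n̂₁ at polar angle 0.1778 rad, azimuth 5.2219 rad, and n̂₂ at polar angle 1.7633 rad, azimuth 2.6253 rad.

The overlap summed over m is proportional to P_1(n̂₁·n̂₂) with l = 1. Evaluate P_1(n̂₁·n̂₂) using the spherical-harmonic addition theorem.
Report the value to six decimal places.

-0.336750

Summing Y*_{l m}(θ₁,φ₁)·Y_{l m}(θ₂,φ₂) over m ∈ [−1, 1]; prefactor 4π/(2·1+1) = 4.188790:
  term(m=-1) = (-0.017720, 0.010742)   from Y*(Ω₁)=(0.029804, -0.053344), Y(Ω₂)=(-0.294911, -0.167406)
  term(m=+0) = (-0.044954, 0.000000)   from Y*(Ω₁)=(0.480900, -0.000000), Y(Ω₂)=(-0.093478, 0.000000)
  term(m=+1) = (-0.017720, -0.010742)   from Y*(Ω₁)=(-0.029804, -0.053344), Y(Ω₂)=(0.294911, -0.167406)
Accumulated sum (-0.080393, 0.000000); after 4π/(2l+1) scaling, (-0.336750, 0.000000) ⇒ P_1 = -0.336750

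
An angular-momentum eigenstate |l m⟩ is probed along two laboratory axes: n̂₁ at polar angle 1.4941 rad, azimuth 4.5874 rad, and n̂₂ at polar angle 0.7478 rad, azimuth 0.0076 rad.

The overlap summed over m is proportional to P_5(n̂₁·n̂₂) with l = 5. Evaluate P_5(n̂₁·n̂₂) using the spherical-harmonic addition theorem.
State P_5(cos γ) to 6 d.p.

Summing Y*_{l m}(θ₁,φ₁)·Y_{l m}(θ₂,φ₂) over m ∈ [−5, 5]; prefactor 4π/(2·5+1) = 1.142397:
  [-5]  conj(Y_{5,-5})(Ω₁) = -0.267574-0.370909i ; Y_{5,-5}(Ω₂) = +0.067447-0.002564i ; Δ = -0.018998-0.024330i
  [-4]  conj(Y_{5,-4})(Ω₁) = +0.097538-0.053280i ; Y_{5,-4}(Ω₂) = +0.230018-0.006995i ; Δ = +0.022063-0.012938i
  [-3]  conj(Y_{5,-3})(Ω₁) = -0.118949-0.302218i ; Y_{5,-3}(Ω₂) = +0.417430-0.009519i ; Δ = -0.052530-0.125023i
  [-2]  conj(Y_{5,-2})(Ω₁) = +0.122878-0.031373i ; Y_{5,-2}(Ω₂) = +0.352020-0.005351i ; Δ = +0.043088-0.011701i
  [-1]  conj(Y_{5,-1})(Ω₁) = -0.036567-0.291036i ; Y_{5,-1}(Ω₂) = -0.099626+0.000757i ; Δ = +0.003863+0.028967i
  [+0]  conj(Y_{5,0})(Ω₁) = +0.130750-0.000000i ; Y_{5,0}(Ω₂) = -0.379346+0.000000i ; Δ = -0.049600+0.000000i
  [+1]  conj(Y_{5,1})(Ω₁) = +0.036567-0.291036i ; Y_{5,1}(Ω₂) = +0.099626+0.000757i ; Δ = +0.003863-0.028967i
  [+2]  conj(Y_{5,2})(Ω₁) = +0.122878+0.031373i ; Y_{5,2}(Ω₂) = +0.352020+0.005351i ; Δ = +0.043088+0.011701i
  [+3]  conj(Y_{5,3})(Ω₁) = +0.118949-0.302218i ; Y_{5,3}(Ω₂) = -0.417430-0.009519i ; Δ = -0.052530+0.125023i
  [+4]  conj(Y_{5,4})(Ω₁) = +0.097538+0.053280i ; Y_{5,4}(Ω₂) = +0.230018+0.006995i ; Δ = +0.022063+0.012938i
  [+5]  conj(Y_{5,5})(Ω₁) = +0.267574-0.370909i ; Y_{5,5}(Ω₂) = -0.067447-0.002564i ; Δ = -0.018998+0.024330i
Σ over m = -0.054628-0.000000i; ×(4π/11) → -0.062407-0.000000i. Real part: -0.062407

-0.062407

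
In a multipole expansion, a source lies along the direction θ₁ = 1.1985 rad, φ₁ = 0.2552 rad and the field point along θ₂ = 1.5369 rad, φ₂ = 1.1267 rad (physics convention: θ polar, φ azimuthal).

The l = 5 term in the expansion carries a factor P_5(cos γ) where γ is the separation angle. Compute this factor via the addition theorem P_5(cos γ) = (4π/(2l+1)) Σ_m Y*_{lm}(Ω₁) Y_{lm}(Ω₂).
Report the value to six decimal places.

Expand P_5 via completeness: Σ_{m} conj(Y_{5,m}) at Ω₁ times Y_{5,m} at Ω₂ —
  [-5]  conj(Y_{5,-5})(Ω₁) = 0.09457 + 0.31145j ; Y_{5,-5}(Ω₂) = 0.36852 + 0.27996j ; Δ = -0.05234 + 0.14125j
  [-4]  conj(Y_{5,-4})(Ω₁) = 0.21009 + 0.34267j ; Y_{5,-4}(Ω₂) = -0.01013 + 0.04858j ; Δ = -0.01878 + 0.00674j
  [-3]  conj(Y_{5,-3})(Ω₁) = 0.03848 + 0.03698j ; Y_{5,-3}(Ω₂) = 0.33210 - 0.08075j ; Δ = 0.01576 + 0.00917j
  [-2]  conj(Y_{5,-2})(Ω₁) = -0.28146 - 0.15759j ; Y_{5,-2}(Ω₂) = 0.03606 + 0.04436j ; Δ = -0.00316 - 0.01817j
  [-1]  conj(Y_{5,-1})(Ω₁) = -0.13995 - 0.03651j ; Y_{5,-1}(Ω₂) = 0.13532 - 0.28441j ; Δ = -0.02932 + 0.03486j
  [+0]  conj(Y_{5,0})(Ω₁) = 0.29101 + 0.00000j ; Y_{5,0}(Ω₂) = 0.05913 + 0.00000j ; Δ = 0.01721 + 0.00000j
  [+1]  conj(Y_{5,1})(Ω₁) = 0.13995 - 0.03651j ; Y_{5,1}(Ω₂) = -0.13532 - 0.28441j ; Δ = -0.02932 - 0.03486j
  [+2]  conj(Y_{5,2})(Ω₁) = -0.28146 + 0.15759j ; Y_{5,2}(Ω₂) = 0.03606 - 0.04436j ; Δ = -0.00316 + 0.01817j
  [+3]  conj(Y_{5,3})(Ω₁) = -0.03848 + 0.03698j ; Y_{5,3}(Ω₂) = -0.33210 - 0.08075j ; Δ = 0.01576 - 0.00917j
  [+4]  conj(Y_{5,4})(Ω₁) = 0.21009 - 0.34267j ; Y_{5,4}(Ω₂) = -0.01013 - 0.04858j ; Δ = -0.01878 - 0.00674j
  [+5]  conj(Y_{5,5})(Ω₁) = -0.09457 + 0.31145j ; Y_{5,5}(Ω₂) = -0.36852 + 0.27996j ; Δ = -0.05234 - 0.14125j
Total Σ_m = -0.15847 + 0.00000j. Multiply by 1.142397: -0.18103 + 0.00000j. P_5(cos γ) = -0.181034

-0.181034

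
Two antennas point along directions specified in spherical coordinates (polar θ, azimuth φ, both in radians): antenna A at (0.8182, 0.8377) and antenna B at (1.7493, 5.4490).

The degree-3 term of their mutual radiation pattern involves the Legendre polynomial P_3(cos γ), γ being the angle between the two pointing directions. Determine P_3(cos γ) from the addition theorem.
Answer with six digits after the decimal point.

0.272573

Addition theorem: P_3(cos γ) = (4π/7) Σ_m Y*_{lm}(Ω₁) Y_{lm}(Ω₂), m = −3…3:
  m=-3: Y*=-0.13125 + 0.09539j  Y=-0.31918 + 0.23717j  product 0.01927 - 0.06158j
  m=-2: Y*=-0.03886 + 0.37015j  Y=0.01712 - 0.17490j  product 0.06407 + 0.01313j
  m=-1: Y*=0.21091 + 0.23421j  Y=-0.17998 - 0.19845j  product 0.00852 - 0.08401j
  m=+0: Y*=-0.16935 + 0.00000j  Y=0.18834 + 0.00000j  product -0.03189 + 0.00000j
  m=+1: Y*=-0.21091 + 0.23421j  Y=0.17998 - 0.19845j  product 0.00852 + 0.08401j
  m=+2: Y*=-0.03886 - 0.37015j  Y=0.01712 + 0.17490j  product 0.06407 - 0.01313j
  m=+3: Y*=0.13125 + 0.09539j  Y=0.31918 + 0.23717j  product 0.01927 + 0.06158j
Total Σ_m = 0.15183 + 0.00000j. Multiply by 1.795196: 0.27257 + 0.00000j. P_3(cos γ) = 0.272573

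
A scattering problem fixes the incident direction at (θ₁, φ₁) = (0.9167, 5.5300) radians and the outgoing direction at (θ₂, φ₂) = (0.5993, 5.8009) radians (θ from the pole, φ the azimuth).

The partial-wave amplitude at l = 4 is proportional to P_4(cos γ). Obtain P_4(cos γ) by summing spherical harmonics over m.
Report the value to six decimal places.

Term-by-term m-sum for l=4 (normalisation 4π/9 = 1.396263):
  m=-4: -0.17407 - 0.02255j × -0.01571 + 0.04195j = 0.00368 - 0.00695j  (running Σ = 0.00368 - 0.00695j)
  m=-3: -0.24193 - 0.29387j × 0.02293 + 0.18406j = 0.04854 - 0.05127j  (running Σ = 0.05222 - 0.05822j)
  m=-2: 0.02159 - 0.33459j × 0.22880 + 0.33000j = 0.11535 - 0.06943j  (running Σ = 0.16758 - 0.12765j)
  m=-1: -0.06809 + 0.06384j × 0.34608 + 0.18118j = -0.03513 + 0.00976j  (running Σ = 0.13245 - 0.11789j)
  m=0: -0.35008 + 0.00000j × -0.12521 + 0.00000j = 0.04383 + 0.00000j  (running Σ = 0.17628 - 0.11789j)
  m=1: 0.06809 + 0.06384j × -0.34608 + 0.18118j = -0.03513 - 0.00976j  (running Σ = 0.14115 - 0.12765j)
  m=2: 0.02159 + 0.33459j × 0.22880 - 0.33000j = 0.11535 + 0.06943j  (running Σ = 0.25651 - 0.05822j)
  m=3: 0.24193 - 0.29387j × -0.02293 + 0.18406j = 0.04854 + 0.05127j  (running Σ = 0.30505 - 0.00695j)
  m=4: -0.17407 + 0.02255j × -0.01571 - 0.04195j = 0.00368 + 0.00695j  (running Σ = 0.30873 + 0.00000j)
Σ over m = 0.30873 + 0.00000j; ×(4π/9) → 0.43107 + 0.00000j. Real part: 0.431067

0.431067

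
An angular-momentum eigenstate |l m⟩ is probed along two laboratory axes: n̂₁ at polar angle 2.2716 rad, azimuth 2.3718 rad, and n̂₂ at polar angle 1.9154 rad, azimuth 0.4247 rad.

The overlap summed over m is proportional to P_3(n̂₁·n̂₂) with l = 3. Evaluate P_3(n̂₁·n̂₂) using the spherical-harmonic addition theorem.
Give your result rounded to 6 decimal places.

Expand P_3 via completeness: Σ_{m} conj(Y_{3,m}) at Ω₁ times Y_{3,m} at Ω₂ —
  term(m=-3) = 0.05858 - 0.02771j   from Y*(Ω₁)=0.12542 + 0.13775j, Y(Ω₂)=0.10171 - 0.33268j
  term(m=-2) = -0.08595 - 0.08049j   from Y*(Ω₁)=-0.01201 + 0.38480j, Y(Ω₂)=-0.20199 + 0.22966j
  term(m=-1) = 0.01279 - 0.03238j   from Y*(Ω₁)=-0.19139 + 0.18551j, Y(Ω₂)=-0.11900 + 0.05382j
  term(m=+0) = 0.06787 + 0.00000j   from Y*(Ω₁)=0.22162 + 0.00000j, Y(Ω₂)=0.30627 + 0.00000j
  term(m=+1) = 0.01279 + 0.03238j   from Y*(Ω₁)=0.19139 + 0.18551j, Y(Ω₂)=0.11900 + 0.05382j
  term(m=+2) = -0.08595 + 0.08049j   from Y*(Ω₁)=-0.01201 - 0.38480j, Y(Ω₂)=-0.20199 - 0.22966j
  term(m=+3) = 0.05858 + 0.02771j   from Y*(Ω₁)=-0.12542 + 0.13775j, Y(Ω₂)=-0.10171 - 0.33268j
Accumulated sum 0.03873 - 0.00000j; after 4π/(2l+1) scaling, 0.06954 - 0.00000j ⇒ P_3 = 0.069536

0.069536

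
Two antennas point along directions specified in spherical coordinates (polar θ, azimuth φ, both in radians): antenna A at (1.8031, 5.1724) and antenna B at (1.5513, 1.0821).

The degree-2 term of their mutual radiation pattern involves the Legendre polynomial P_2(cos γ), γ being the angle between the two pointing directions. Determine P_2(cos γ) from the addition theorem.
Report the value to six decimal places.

Term-by-term m-sum for l=2 (normalisation 4π/5 = 2.513274):
  m=-2: (-0.221603, -0.291037) × (-0.215917, -0.320116) = (-0.045318, 0.133779)  (running Σ = (-0.045318, 0.133779))
  m=-1: (-0.076840, 0.155087) × (0.007069, -0.013295) = (0.001519, 0.002118)  (running Σ = (-0.043799, 0.135897))
  m=0: (-0.265243, -0.000000) × (-0.315032, 0.000000) = (0.083560, 0.000000)  (running Σ = (0.039761, 0.135897))
  m=1: (0.076840, 0.155087) × (-0.007069, -0.013295) = (0.001519, -0.002118)  (running Σ = (0.041280, 0.133779))
  m=2: (-0.221603, 0.291037) × (-0.215917, 0.320116) = (-0.045318, -0.133779)  (running Σ = (-0.004038, 0.000000))
Accumulated sum (-0.004038, 0.000000); after 4π/(2l+1) scaling, (-0.010148, 0.000000) ⇒ P_2 = -0.010148

-0.010148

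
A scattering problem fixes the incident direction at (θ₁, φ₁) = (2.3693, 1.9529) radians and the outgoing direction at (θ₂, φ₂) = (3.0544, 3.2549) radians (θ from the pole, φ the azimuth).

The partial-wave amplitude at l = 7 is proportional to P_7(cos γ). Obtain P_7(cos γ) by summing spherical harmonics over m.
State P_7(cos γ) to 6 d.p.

Summing Y*_{l m}(θ₁,φ₁)·Y_{l m}(θ₂,φ₂) over m ∈ [−7, 7]; prefactor 4π/(2·7+1) = 0.837758:
  term(m=-7) = -0.000000-0.000000i   from Y*(Ω₁)=+0.018127+0.035965i, Y(Ω₂)=-0.000000+0.000000i
  term(m=-6) = +0.000000-0.000000i   from Y*(Ω₁)=-0.102216+0.116115i, Y(Ω₂)=-0.000001+0.000001i
  term(m=-5) = +0.000007-0.000002i   from Y*(Ω₁)=-0.324507-0.114688i, Y(Ω₂)=-0.000018+0.000012i
  term(m=-4) = +0.000091+0.000167i   from Y*(Ω₁)=-0.019379-0.456988i, Y(Ω₂)=-0.000374+0.000182i
  term(m=-3) = -0.001053+0.001010i   from Y*(Ω₁)=+0.232346-0.105012i, Y(Ω₂)=-0.005396+0.001908i
  term(m=-2) = +0.009808+0.005847i   from Y*(Ω₁)=-0.149424-0.143221i, Y(Ω₂)=-0.053756+0.012395i
  term(m=-1) = -0.032407+0.117645i   from Y*(Ω₁)=+0.134610-0.334972i, Y(Ω₂)=-0.335850+0.038218i
  term(m=+0) = +0.102044+0.000000i   from Y*(Ω₁)=-0.104202-0.000000i, Y(Ω₂)=-0.979284+0.000000i
  term(m=+1) = -0.032407-0.117645i   from Y*(Ω₁)=-0.134610-0.334972i, Y(Ω₂)=+0.335850+0.038218i
  term(m=+2) = +0.009808-0.005847i   from Y*(Ω₁)=-0.149424+0.143221i, Y(Ω₂)=-0.053756-0.012395i
  term(m=+3) = -0.001053-0.001010i   from Y*(Ω₁)=-0.232346-0.105012i, Y(Ω₂)=+0.005396+0.001908i
  term(m=+4) = +0.000091-0.000167i   from Y*(Ω₁)=-0.019379+0.456988i, Y(Ω₂)=-0.000374-0.000182i
  term(m=+5) = +0.000007+0.000002i   from Y*(Ω₁)=+0.324507-0.114688i, Y(Ω₂)=+0.000018+0.000012i
  term(m=+6) = +0.000000+0.000000i   from Y*(Ω₁)=-0.102216-0.116115i, Y(Ω₂)=-0.000001-0.000001i
  term(m=+7) = -0.000000+0.000000i   from Y*(Ω₁)=-0.018127+0.035965i, Y(Ω₂)=+0.000000+0.000000i
Accumulated sum +0.054935-0.000000i; after 4π/(2l+1) scaling, +0.046022-0.000000i ⇒ P_7 = 0.046022

0.046022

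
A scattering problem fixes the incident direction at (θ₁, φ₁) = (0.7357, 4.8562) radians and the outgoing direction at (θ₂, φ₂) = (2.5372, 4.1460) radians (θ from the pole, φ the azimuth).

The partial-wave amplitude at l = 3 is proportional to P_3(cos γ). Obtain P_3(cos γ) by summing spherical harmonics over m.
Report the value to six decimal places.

Term-by-term m-sum for l=3 (normalisation 4π/7 = 1.795196):
  [-3]  conj(Y_{3,-3})(Ω₁) = -0.052735+0.114552i ; Y_{3,-3}(Ω₂) = +0.075932+0.009801i ; Δ = -0.005127+0.008181i
  [-2]  conj(Y_{3,-2})(Ω₁) = -0.327220-0.096800i ; Y_{3,-2}(Ω₂) = +0.115180+0.245921i ; Δ = -0.013884-0.091620i
  [-1]  conj(Y_{3,-1})(Ω₁) = +0.054337-0.375225i ; Y_{3,-1}(Ω₂) = -0.235068+0.369671i ; Δ = +0.125937+0.108290i
  [+0]  conj(Y_{3,0})(Ω₁) = -0.069695-0.000000i ; Y_{3,0}(Ω₂) = -0.118340+0.000000i ; Δ = +0.008248+0.000000i
  [+1]  conj(Y_{3,1})(Ω₁) = -0.054337-0.375225i ; Y_{3,1}(Ω₂) = +0.235068+0.369671i ; Δ = +0.125937-0.108290i
  [+2]  conj(Y_{3,2})(Ω₁) = -0.327220+0.096800i ; Y_{3,2}(Ω₂) = +0.115180-0.245921i ; Δ = -0.013884+0.091620i
  [+3]  conj(Y_{3,3})(Ω₁) = +0.052735+0.114552i ; Y_{3,3}(Ω₂) = -0.075932+0.009801i ; Δ = -0.005127-0.008181i
Total Σ_m = +0.222099+0.000000i. Multiply by 1.795196: +0.398711+0.000000i. P_3(cos γ) = 0.398711

0.398711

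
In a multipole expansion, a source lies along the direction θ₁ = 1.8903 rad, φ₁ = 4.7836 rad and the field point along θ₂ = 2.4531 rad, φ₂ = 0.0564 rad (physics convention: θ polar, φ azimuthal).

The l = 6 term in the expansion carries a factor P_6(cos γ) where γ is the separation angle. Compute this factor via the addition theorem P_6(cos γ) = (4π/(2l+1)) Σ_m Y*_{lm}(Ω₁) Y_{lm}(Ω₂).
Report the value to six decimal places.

0.027437

Term-by-term m-sum for l=6 (normalisation 4π/13 = 0.966644):
  m=-6: -0.32195 - 0.14659j × 0.02998 - 0.01055j = -0.01120 - 0.00100j  (running Σ = -0.01120 - 0.00100j)
  m=-5: -0.14132 + 0.37999j × -0.12853 + 0.03724j = 0.00401 - 0.05410j  (running Σ = -0.00719 - 0.05510j)
  m=-4: 0.02370 + 0.00694j × 0.31506 - 0.07231j = 0.00797 + 0.00047j  (running Σ = 0.00079 - 0.05463j)
  m=-3: -0.07108 + 0.32762j × -0.45267 + 0.07733j = 0.00684 - 0.15380j  (running Σ = 0.00762 - 0.20843j)
  m=-2: 0.13211 + 0.01894j × 0.26136 - 0.02961j = 0.03509 + 0.00104j  (running Σ = 0.04271 - 0.20739j)
  m=-1: -0.02064 + 0.28938j × 0.23310 - 0.01316j = -0.00100 + 0.06773j  (running Σ = 0.04171 - 0.13966j)
  m=0: 0.15986 + 0.00000j × -0.34427 + 0.00000j = -0.05504 + 0.00000j  (running Σ = -0.01333 - 0.13966j)
  m=1: 0.02064 + 0.28938j × -0.23310 - 0.01316j = -0.00100 - 0.06773j  (running Σ = -0.01433 - 0.20739j)
  m=2: 0.13211 - 0.01894j × 0.26136 + 0.02961j = 0.03509 - 0.00104j  (running Σ = 0.02076 - 0.20843j)
  m=3: 0.07108 + 0.32762j × 0.45267 + 0.07733j = 0.00684 + 0.15380j  (running Σ = 0.02760 - 0.05463j)
  m=4: 0.02370 - 0.00694j × 0.31506 + 0.07231j = 0.00797 - 0.00047j  (running Σ = 0.03557 - 0.05510j)
  m=5: 0.14132 + 0.37999j × 0.12853 + 0.03724j = 0.00401 + 0.05410j  (running Σ = 0.03958 - 0.00100j)
  m=6: -0.32195 + 0.14659j × 0.02998 + 0.01055j = -0.01120 + 0.00100j  (running Σ = 0.02838 + 0.00000j)
Σ over m = 0.02838 + 0.00000j; ×(4π/13) → 0.02744 + 0.00000j. Real part: 0.027437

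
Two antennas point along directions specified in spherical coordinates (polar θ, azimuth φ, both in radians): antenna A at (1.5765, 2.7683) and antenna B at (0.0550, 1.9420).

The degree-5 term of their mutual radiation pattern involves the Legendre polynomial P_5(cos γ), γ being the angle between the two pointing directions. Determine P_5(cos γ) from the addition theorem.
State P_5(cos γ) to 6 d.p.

Summing Y*_{l m}(θ₁,φ₁)·Y_{l m}(θ₂,φ₂) over m ∈ [−5, 5]; prefactor 4π/(2·5+1) = 1.142397:
  m=-5: Y*=0.13523 + 0.44396j  Y=-0.00000 + 0.00000j  product -0.00000 - 0.00000j
  m=-4: Y*=-0.00065 + 0.00835j  Y=0.00000 - 0.00001j  product 0.00000 + 0.00000j
  m=-3: Y*=0.15071 - 0.31126j  Y=0.00041 + 0.00020j  product 0.00012 - 0.00010j
  m=-2: Y*=0.00709 - 0.00656j  Y=-0.00750 + 0.00688j  product -0.00001 + 0.00010j
  m=-1: Y*=-0.29808 + 0.11675j  Y=-0.05055 - 0.12987j  product 0.03023 + 0.03281j
  m=+0: Y*=-0.01000 + 0.00000j  Y=0.91449 + 0.00000j  product -0.00915 + 0.00000j
  m=+1: Y*=0.29808 + 0.11675j  Y=0.05055 - 0.12987j  product 0.03023 - 0.03281j
  m=+2: Y*=0.00709 + 0.00656j  Y=-0.00750 - 0.00688j  product -0.00001 - 0.00010j
  m=+3: Y*=-0.15071 - 0.31126j  Y=-0.00041 + 0.00020j  product 0.00012 + 0.00010j
  m=+4: Y*=-0.00065 - 0.00835j  Y=0.00000 + 0.00001j  product 0.00000 - 0.00000j
  m=+5: Y*=-0.13523 + 0.44396j  Y=0.00000 + 0.00000j  product -0.00000 + 0.00000j
Σ over m = 0.05155 - 0.00000j; ×(4π/11) → 0.05889 - 0.00000j. Real part: 0.058888

0.058888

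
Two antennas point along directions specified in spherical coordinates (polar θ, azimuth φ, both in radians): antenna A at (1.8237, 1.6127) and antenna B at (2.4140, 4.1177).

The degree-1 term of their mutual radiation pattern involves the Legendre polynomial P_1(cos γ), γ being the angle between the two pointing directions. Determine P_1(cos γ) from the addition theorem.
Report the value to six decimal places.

-0.330935

Term-by-term m-sum for l=1 (normalisation 4π/3 = 4.188790):
  term(m=-1) = (-0.061807, -0.045691)   from Y*(Ω₁)=(-0.014013, 0.334210), Y(Ω₂)=(-0.128734, 0.190331)
  term(m=+0) = (0.044609, 0.000000)   from Y*(Ω₁)=(-0.122256, -0.000000), Y(Ω₂)=(-0.364877, 0.000000)
  term(m=+1) = (-0.061807, 0.045691)   from Y*(Ω₁)=(0.014013, 0.334210), Y(Ω₂)=(0.128734, 0.190331)
Accumulated sum (-0.079005, 0.000000); after 4π/(2l+1) scaling, (-0.330935, 0.000000) ⇒ P_1 = -0.330935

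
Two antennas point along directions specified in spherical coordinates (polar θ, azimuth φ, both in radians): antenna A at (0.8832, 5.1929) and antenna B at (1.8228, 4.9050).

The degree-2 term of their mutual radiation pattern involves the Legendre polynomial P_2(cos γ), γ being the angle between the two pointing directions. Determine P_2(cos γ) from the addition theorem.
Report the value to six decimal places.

Addition theorem: P_2(cos γ) = (4π/5) Σ_m Y*_{lm}(Ω₁) Y_{lm}(Ω₂), m = −2…2:
  m=-2: Y*=-0.13210 - 0.18910j  Y=-0.33571 + 0.13612j  product 0.07009 + 0.04550j
  m=-1: Y*=0.17514 - 0.33600j  Y=-0.03571 - 0.18310j  product -0.06777 - 0.02007j
  m=+0: Y*=0.06575 + 0.00000j  Y=-0.25657 + 0.00000j  product -0.01687 + 0.00000j
  m=+1: Y*=-0.17514 - 0.33600j  Y=0.03571 - 0.18310j  product -0.06777 + 0.02007j
  m=+2: Y*=-0.13210 + 0.18910j  Y=-0.33571 - 0.13612j  product 0.07009 - 0.04550j
Total Σ_m = -0.01224 + 0.00000j. Multiply by 2.513274: -0.03076 + 0.00000j. P_2(cos γ) = -0.030759

-0.030759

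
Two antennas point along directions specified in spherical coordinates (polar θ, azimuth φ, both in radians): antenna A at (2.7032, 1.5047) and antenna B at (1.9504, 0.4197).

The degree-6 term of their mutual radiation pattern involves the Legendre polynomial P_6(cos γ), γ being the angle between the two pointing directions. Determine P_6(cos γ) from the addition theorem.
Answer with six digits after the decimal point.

Term-by-term m-sum for l=6 (normalisation 4π/13 = 0.966644):
  m=-6: -0.002607+0.001092i × -0.251821-0.181070i = +0.000854+0.000197i  (running Σ = +0.000854+0.000197i)
  m=-5: -0.006776-0.019752i × +0.215846+0.370337i = +0.005852-0.006773i  (running Σ = +0.006707-0.006576i)
  m=-4: +0.089651-0.024271i × -0.014609-0.134736i = -0.004580-0.011725i  (running Σ = +0.002127-0.018301i)
  m=-3: +0.053479+0.266157i × +0.088353-0.274218i = +0.077710+0.008851i  (running Σ = +0.079837-0.009450i)
  m=-2: -0.489968+0.065150i × -0.159401+0.177618i = +0.066529-0.097412i  (running Σ = +0.146366-0.106862i)
  m=-1: -0.027031-0.408366i × -0.194604+0.086835i = +0.040721+0.077122i  (running Σ = +0.187087-0.029740i)
  m=0: -0.212967-0.000000i × +0.259141+0.000000i = -0.055189-0.000000i  (running Σ = +0.131898-0.029740i)
  m=1: +0.027031-0.408366i × +0.194604+0.086835i = +0.040721-0.077122i  (running Σ = +0.172619-0.106862i)
  m=2: -0.489968-0.065150i × -0.159401-0.177618i = +0.066529+0.097412i  (running Σ = +0.239148-0.009450i)
  m=3: -0.053479+0.266157i × -0.088353-0.274218i = +0.077710-0.008851i  (running Σ = +0.316858-0.018301i)
  m=4: +0.089651+0.024271i × -0.014609+0.134736i = -0.004580+0.011725i  (running Σ = +0.312278-0.006576i)
  m=5: +0.006776-0.019752i × -0.215846+0.370337i = +0.005852+0.006773i  (running Σ = +0.318131+0.000197i)
  m=6: -0.002607-0.001092i × -0.251821+0.181070i = +0.000854-0.000197i  (running Σ = +0.318985-0.000000i)
Total Σ_m = +0.318985-0.000000i. Multiply by 0.966644: +0.308345-0.000000i. P_6(cos γ) = 0.308345

0.308345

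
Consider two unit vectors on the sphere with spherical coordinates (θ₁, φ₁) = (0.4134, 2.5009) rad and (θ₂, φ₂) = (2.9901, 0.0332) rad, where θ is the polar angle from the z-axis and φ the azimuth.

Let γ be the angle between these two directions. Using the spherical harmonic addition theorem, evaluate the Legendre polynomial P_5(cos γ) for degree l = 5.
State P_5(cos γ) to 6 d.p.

-0.400168

Summing Y*_{l m}(θ₁,φ₁)·Y_{l m}(θ₂,φ₂) over m ∈ [−5, 5]; prefactor 4π/(2·5+1) = 1.142397:
  m=-5: 0.00485 - 0.00030j × 0.00004 - 0.00001j = 0.00000 - 0.00000j  (running Σ = 0.00000 - 0.00000j)
  m=-4: -0.02930 - 0.01915j × -0.00075 + 0.00010j = 0.00002 + 0.00001j  (running Σ = 0.00002 + 0.00001j)
  m=-3: 0.05053 + 0.13788j × 0.00922 - 0.00092j = 0.00059 + 0.00123j  (running Σ = 0.00062 + 0.00124j)
  m=-2: 0.10835 - 0.36388j × -0.07354 + 0.00489j = -0.00619 + 0.02729j  (running Σ = -0.00557 + 0.02853j)
  m=-1: -0.41550 + 0.30981j × 0.35619 - 0.01183j = -0.14433 + 0.11526j  (running Σ = -0.14990 + 0.14379j)
  m=0: 0.06462 + 0.00000j × -0.78121 + 0.00000j = -0.05048 + 0.00000j  (running Σ = -0.20038 + 0.14379j)
  m=1: 0.41550 + 0.30981j × -0.35619 - 0.01183j = -0.14433 - 0.11526j  (running Σ = -0.34472 + 0.02853j)
  m=2: 0.10835 + 0.36388j × -0.07354 - 0.00489j = -0.00619 - 0.02729j  (running Σ = -0.35091 + 0.00124j)
  m=3: -0.05053 + 0.13788j × -0.00922 - 0.00092j = 0.00059 - 0.00123j  (running Σ = -0.35031 + 0.00001j)
  m=4: -0.02930 + 0.01915j × -0.00075 - 0.00010j = 0.00002 - 0.00001j  (running Σ = -0.35029 - 0.00000j)
  m=5: -0.00485 - 0.00030j × -0.00004 - 0.00001j = 0.00000 + 0.00000j  (running Σ = -0.35029 + 0.00000j)
Total Σ_m = -0.35029 + 0.00000j. Multiply by 1.142397: -0.40017 + 0.00000j. P_5(cos γ) = -0.400168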